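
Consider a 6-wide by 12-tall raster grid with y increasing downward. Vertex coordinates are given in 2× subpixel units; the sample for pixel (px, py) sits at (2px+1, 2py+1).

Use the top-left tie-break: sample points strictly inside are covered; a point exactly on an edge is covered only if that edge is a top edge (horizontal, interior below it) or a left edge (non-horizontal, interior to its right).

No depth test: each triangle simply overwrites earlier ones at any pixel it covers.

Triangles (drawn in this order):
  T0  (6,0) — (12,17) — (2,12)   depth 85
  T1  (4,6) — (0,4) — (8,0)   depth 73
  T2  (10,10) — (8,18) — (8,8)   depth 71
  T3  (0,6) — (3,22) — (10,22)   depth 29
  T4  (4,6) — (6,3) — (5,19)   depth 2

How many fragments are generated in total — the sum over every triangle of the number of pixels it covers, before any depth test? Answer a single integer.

T0:
  2·area = 140
  edge (6, 0)→(12, 17): d=(6,17) right/bottom  bias=-1
  edge (12, 17)→(2, 12): d=(-10,-5) top-left  bias=+0
  edge (2, 12)→(6, 0): d=(4,-12) top-left  bias=+0
    (2,1)@(5, 3): e=[35,105,0] → X  [on edge]
    (3,1)@(7, 3): e=[1,115,24] → X
    (4,1)@(9, 3): e=[-33,125,48] → .
    (2,2)@(5, 5): e=[47,85,8] → X
    (4,2)@(9, 5): e=[-21,105,56] → .
    (2,3)@(5, 7): e=[59,65,16] → X
    (4,3)@(9, 7): e=[-9,85,64] → .
    (1,4)@(3, 9): e=[105,35,0] → X  [on edge]
    (4,4)@(9, 9): e=[3,65,72] → X
    (5,4)@(11, 9): e=[-31,75,96] → .
    (1,5)@(3, 11): e=[117,15,8] → X
    (5,5)@(11, 11): e=[-19,55,104] → .
    (0,7)@(1, 15): e=[175,-35,0] → .  [on edge]
  covered (19 px):
    . . . . . .
    . . X X . .
    . . X X . .
    . . X X . .
    . X X X X .
    . X X X X .
    . . X X X .
    . . . . X X
    . . . . . .
    . . . . . .
    . . . . . .
    . . . . . .
T1:
  2·area = 32
  edge (4, 6)→(0, 4): d=(-4,-2) top-left  bias=+0
  edge (0, 4)→(8, 0): d=(8,-4) top-left  bias=+0
  edge (8, 0)→(4, 6): d=(-4,6) right/bottom  bias=-1
    (3,0)@(7, 1): e=[26,4,2] → X
    (4,0)@(9, 1): e=[30,12,-10] → .
    (1,1)@(3, 3): e=[10,4,18] → X
    (2,1)@(5, 3): e=[14,12,6] → X
    (3,1)@(7, 3): e=[18,20,-6] → .
    (1,2)@(3, 5): e=[2,20,10] → X
    (2,2)@(5, 5): e=[6,28,-2] → .
    (1,3)@(3, 7): e=[-6,36,2] → .
  covered (4 px):
    . . . X . .
    . X X . . .
    . X . . . .
    . . . . . .
    . . . . . .
    . . . . . .
    . . . . . .
    . . . . . .
    . . . . . .
    . . . . . .
    . . . . . .
    . . . . . .
T2:
  2·area = 20
  edge (10, 10)→(8, 18): d=(-2,8) right/bottom  bias=-1
  edge (8, 18)→(8, 8): d=(0,-10) top-left  bias=+0
  edge (8, 8)→(10, 10): d=(2,2) right/bottom  bias=-1
    (0,0)@(1, 1): e=[90,-70,0] → .  [on edge]
    (1,1)@(3, 3): e=[70,-50,0] → .  [on edge]
    (2,2)@(5, 5): e=[50,-30,0] → .  [on edge]
    (3,3)@(7, 7): e=[30,-10,0] → .  [on edge]
    (4,4)@(9, 9): e=[10,10,0] → .  [on edge]
    (4,5)@(9, 11): e=[6,10,4] → X
    (5,5)@(11, 11): e=[-10,30,0] → .  [on edge]
    (4,6)@(9, 13): e=[2,10,8] → X
    (5,6)@(11, 13): e=[-14,30,4] → .
    (4,7)@(9, 15): e=[-2,10,12] → .
  covered (2 px):
    . . . . . .
    . . . . . .
    . . . . . .
    . . . . . .
    . . . . . .
    . . . . X .
    . . . . X .
    . . . . . .
    . . . . . .
    . . . . . .
    . . . . . .
    . . . . . .
T3:
  2·area = 112  (B↔C swapped to make it positive)
  edge (0, 6)→(10, 22): d=(10,16) right/bottom  bias=-1
  edge (10, 22)→(3, 22): d=(-7,0) right/bottom  bias=-1
  edge (3, 22)→(0, 6): d=(-3,-16) top-left  bias=+0
    (0,4)@(1, 9): e=[14,91,7] → X
    (1,4)@(3, 9): e=[-18,91,39] → .
    (0,5)@(1, 11): e=[34,77,1] → X
    (1,5)@(3, 11): e=[2,77,33] → X
    (2,5)@(5, 11): e=[-30,77,65] → .
    (0,6)@(1, 13): e=[54,63,-5] → .
    (1,6)@(3, 13): e=[22,63,27] → X
    (2,6)@(5, 13): e=[-10,63,59] → .
    (1,7)@(3, 15): e=[42,49,21] → X
    (2,7)@(5, 15): e=[10,49,53] → X
    (3,7)@(7, 15): e=[-22,49,85] → .
    (1,8)@(3, 17): e=[62,35,15] → X
  covered (15 px):
    . . . . . .
    . . . . . .
    . . . . . .
    . . . . . .
    X . . . . .
    X X . . . .
    . X . . . .
    . X X . . .
    . X X . . .
    . X X X . .
    . X X X X .
    . . . . . .
T4:
  2·area = 29
  edge (4, 6)→(6, 3): d=(2,-3) top-left  bias=+0
  edge (6, 3)→(5, 19): d=(-1,16) right/bottom  bias=-1
  edge (5, 19)→(4, 6): d=(-1,-13) top-left  bias=+0
    (2,2)@(5, 5): e=[1,14,14] → X
    (3,2)@(7, 5): e=[7,-18,40] → .
    (2,3)@(5, 7): e=[5,12,12] → X
    (3,3)@(7, 7): e=[11,-20,38] → .
    (2,4)@(5, 9): e=[9,10,10] → X
    (3,4)@(7, 9): e=[15,-22,36] → .
    (2,5)@(5, 11): e=[13,8,8] → X
    (3,5)@(7, 11): e=[19,-24,34] → .
    (2,6)@(5, 13): e=[17,6,6] → X
    (3,6)@(7, 13): e=[23,-26,32] → .
    (2,7)@(5, 15): e=[21,4,4] → X
    (3,7)@(7, 15): e=[27,-28,30] → .
    (2,9)@(5, 19): e=[29,0,0] → .  [on edge]
  covered (7 px):
    . . . . . .
    . . . . . .
    . . X . . .
    . . X . . .
    . . X . . .
    . . X . . .
    . . X . . .
    . . X . . .
    . . X . . .
    . . . . . .
    . . . . . .
    . . . . . .

Result: 47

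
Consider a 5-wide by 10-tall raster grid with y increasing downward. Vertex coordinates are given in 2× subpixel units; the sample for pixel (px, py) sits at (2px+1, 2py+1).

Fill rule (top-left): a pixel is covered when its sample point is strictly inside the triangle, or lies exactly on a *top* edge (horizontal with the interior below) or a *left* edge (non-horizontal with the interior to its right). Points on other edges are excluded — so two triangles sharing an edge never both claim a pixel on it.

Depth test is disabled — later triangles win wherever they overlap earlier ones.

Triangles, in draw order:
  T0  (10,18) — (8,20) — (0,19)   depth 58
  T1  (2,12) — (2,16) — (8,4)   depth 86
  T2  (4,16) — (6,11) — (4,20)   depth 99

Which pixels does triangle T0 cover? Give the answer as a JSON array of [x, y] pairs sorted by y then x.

T0:
  2·area = 18
  edge (10, 18)→(8, 20): d=(-2,2) right/bottom  bias=-1
  edge (8, 20)→(0, 19): d=(-8,-1) top-left  bias=+0
  edge (0, 19)→(10, 18): d=(10,-1) top-left  bias=+0
    (0,9)@(1, 19): e=[16,1,1] → █
    (1,9)@(3, 19): e=[12,3,3] → █
    (2,9)@(5, 19): e=[8,5,5] → █
    (3,9)@(7, 19): e=[4,7,7] → █
    (4,9)@(9, 19): e=[0,9,9] → ·  [on edge]
  covered (4 px):
    · · · · ·
    · · · · ·
    · · · · ·
    · · · · ·
    · · · · ·
    · · · · ·
    · · · · ·
    · · · · ·
    · · · · ·
    █ █ █ █ ·
T1:
  2·area = 24  (B↔C swapped to make it positive)
  edge (2, 12)→(8, 4): d=(6,-8) top-left  bias=+0
  edge (8, 4)→(2, 16): d=(-6,12) right/bottom  bias=-1
  edge (2, 16)→(2, 12): d=(0,-4) top-left  bias=+0
    (2,4)@(5, 9): e=[6,6,12] → █
    (3,4)@(7, 9): e=[22,-18,20] → ·
    (1,5)@(3, 11): e=[2,18,4] → █
    (2,5)@(5, 11): e=[18,-6,12] → ·
    (1,6)@(3, 13): e=[14,6,4] → █
    (2,6)@(5, 13): e=[30,-18,12] → ·
    (1,7)@(3, 15): e=[26,-6,4] → ·
  covered (3 px):
    · · · · ·
    · · · · ·
    · · · · ·
    · · · · ·
    · · █ · ·
    · █ · · ·
    · █ · · ·
    · · · · ·
    · · · · ·
    · · · · ·
T2:
  2·area = 8
  edge (4, 16)→(6, 11): d=(2,-5) top-left  bias=+0
  edge (6, 11)→(4, 20): d=(-2,9) right/bottom  bias=-1
  edge (4, 20)→(4, 16): d=(0,-4) top-left  bias=+0
    (2,7)@(5, 15): e=[3,1,4] → █
    (3,7)@(7, 15): e=[13,-17,12] → ·
    (2,8)@(5, 17): e=[7,-3,4] → ·
  covered (1 px):
    · · · · ·
    · · · · ·
    · · · · ·
    · · · · ·
    · · · · ·
    · · · · ·
    · · · · ·
    · · █ · ·
    · · · · ·
    · · · · ·

Final: [[0,9],[1,9],[2,9],[3,9]]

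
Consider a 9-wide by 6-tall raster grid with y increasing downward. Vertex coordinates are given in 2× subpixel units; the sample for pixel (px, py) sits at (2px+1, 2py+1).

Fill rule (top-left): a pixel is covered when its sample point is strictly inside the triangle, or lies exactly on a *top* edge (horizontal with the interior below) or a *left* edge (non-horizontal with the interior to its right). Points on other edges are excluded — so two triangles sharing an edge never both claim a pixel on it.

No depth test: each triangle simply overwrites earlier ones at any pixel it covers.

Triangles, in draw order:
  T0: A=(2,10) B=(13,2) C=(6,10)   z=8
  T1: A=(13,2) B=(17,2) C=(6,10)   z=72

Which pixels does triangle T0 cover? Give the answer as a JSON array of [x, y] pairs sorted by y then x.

T0:
  2·area = 32
  edge (2, 10)→(13, 2): d=(11,-8) top-left  bias=+0
  edge (13, 2)→(6, 10): d=(-7,8) right/bottom  bias=-1
  edge (6, 10)→(2, 10): d=(-4,0) right/bottom  bias=-1
    (4,2)@(9, 5): e=[1,11,20] → X
    (5,2)@(11, 5): e=[17,-5,20] → .
    (3,3)@(7, 7): e=[7,13,12] → X
    (4,3)@(9, 7): e=[23,-3,12] → .
    (2,4)@(5, 9): e=[13,15,4] → X
    (3,4)@(7, 9): e=[29,-1,4] → .
    (2,5)@(5, 11): e=[35,1,-4] → .
  covered (3 px):
    . . . . . . . . .
    . . . . . . . . .
    . . . . X . . . .
    . . . X . . . . .
    . . X . . . . . .
    . . . . . . . . .
T1:
  2·area = 32
  edge (13, 2)→(17, 2): d=(4,0) top-left  bias=+0
  edge (17, 2)→(6, 10): d=(-11,8) right/bottom  bias=-1
  edge (6, 10)→(13, 2): d=(7,-8) top-left  bias=+0
    (6,1)@(13, 3): e=[4,21,7] → X
    (7,1)@(15, 3): e=[4,5,23] → X
    (8,1)@(17, 3): e=[4,-11,39] → .
    (5,2)@(11, 5): e=[12,15,5] → X
    (6,2)@(13, 5): e=[12,-1,21] → .
    (7,2)@(15, 5): e=[12,-17,37] → .
    (4,3)@(9, 7): e=[20,9,3] → X
    (5,3)@(11, 7): e=[20,-7,19] → .
    (3,4)@(7, 9): e=[28,3,1] → X
    (4,4)@(9, 9): e=[28,-13,17] → .
    (3,5)@(7, 11): e=[36,-19,15] → .
  covered (5 px):
    . . . . . . . . .
    . . . . . . X X .
    . . . . . X . . .
    . . . . X . . . .
    . . . X . . . . .
    . . . . . . . . .

Final: [[4,2],[3,3],[2,4]]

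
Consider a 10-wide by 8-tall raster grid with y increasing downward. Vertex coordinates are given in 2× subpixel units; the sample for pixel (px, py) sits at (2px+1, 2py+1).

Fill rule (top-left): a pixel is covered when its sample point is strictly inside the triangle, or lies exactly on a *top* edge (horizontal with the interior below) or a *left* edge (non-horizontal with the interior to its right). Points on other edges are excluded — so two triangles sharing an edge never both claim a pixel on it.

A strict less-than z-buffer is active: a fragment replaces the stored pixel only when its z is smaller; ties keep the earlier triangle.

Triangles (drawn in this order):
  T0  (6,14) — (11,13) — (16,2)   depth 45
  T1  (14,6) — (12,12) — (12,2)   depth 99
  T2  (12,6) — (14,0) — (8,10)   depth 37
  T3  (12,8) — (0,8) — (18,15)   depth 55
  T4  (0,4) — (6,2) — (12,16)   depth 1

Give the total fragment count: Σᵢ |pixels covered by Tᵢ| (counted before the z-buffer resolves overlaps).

T0:
  2·area = 50  (B↔C swapped to make it positive)
  edge (6, 14)→(16, 2): d=(10,-12) top-left  bias=+0
  edge (16, 2)→(11, 13): d=(-5,11) right/bottom  bias=-1
  edge (11, 13)→(6, 14): d=(-5,1) right/bottom  bias=-1
    (6,3)@(13, 7): e=[14,8,28] → X
    (7,3)@(15, 7): e=[38,-14,26] → .
    (5,4)@(11, 9): e=[10,20,20] → X
    (6,4)@(13, 9): e=[34,-2,18] → .
    (4,5)@(9, 11): e=[6,32,12] → X
    (6,5)@(13, 11): e=[54,-12,8] → .
    (3,6)@(7, 13): e=[2,44,4] → X
    (5,6)@(11, 13): e=[50,0,0] → .  [on edge]
    (0,7)@(1, 15): e=[-50,100,0] → .  [on edge]
    (3,7)@(7, 15): e=[22,34,-6] → .
    (4,7)@(9, 15): e=[46,12,-8] → .
  covered (6 px):
    . . . . . . . . . .
    . . . . . . . . . .
    . . . . . . . . . .
    . . . . . . X . . .
    . . . . . X . . . .
    . . . . X X . . . .
    . . . X X . . . . .
    . . . . . . . . . .
T1:
  2·area = 20
  edge (14, 6)→(12, 12): d=(-2,6) right/bottom  bias=-1
  edge (12, 12)→(12, 2): d=(0,-10) top-left  bias=+0
  edge (12, 2)→(14, 6): d=(2,4) right/bottom  bias=-1
    (7,1)@(15, 3): e=[0,30,-10] → .  [on edge]
    (6,2)@(13, 5): e=[8,10,2] → X
    (7,2)@(15, 5): e=[-4,30,-6] → .
    (6,3)@(13, 7): e=[4,10,6] → X
    (7,3)@(15, 7): e=[-8,30,-2] → .
    (6,4)@(13, 9): e=[0,10,10] → .  [on edge]
    (5,7)@(11, 15): e=[0,-10,30] → .  [on edge]
  covered (2 px):
    . . . . . . . . . .
    . . . . . . . . . .
    . . . . . . X . . .
    . . . . . . X . . .
    . . . . . . . . . .
    . . . . . . . . . .
    . . . . . . . . . .
    . . . . . . . . . .
T2:
  2·area = 16  (B↔C swapped to make it positive)
  edge (12, 6)→(8, 10): d=(-4,4) right/bottom  bias=-1
  edge (8, 10)→(14, 0): d=(6,-10) top-left  bias=+0
  edge (14, 0)→(12, 6): d=(-2,6) right/bottom  bias=-1
    (8,0)@(17, 1): e=[0,36,-20] → .  [on edge]
    (6,1)@(13, 3): e=[8,8,0] → .  [on edge]
    (7,1)@(15, 3): e=[0,28,-12] → .  [on edge]
    (5,2)@(11, 5): e=[8,0,8] → X  [on edge]
    (6,2)@(13, 5): e=[0,20,-4] → .  [on edge]
    (5,3)@(11, 7): e=[0,12,4] → .  [on edge]
    (4,4)@(9, 9): e=[0,4,12] → .  [on edge]
    (5,4)@(11, 9): e=[-8,24,0] → .  [on edge]
    (3,5)@(7, 11): e=[0,-4,20] → .  [on edge]
    (2,6)@(5, 13): e=[0,-12,28] → .  [on edge]
    (1,7)@(3, 15): e=[0,-20,36] → .  [on edge]
    (2,7)@(5, 15): e=[-8,0,24] → .  [on edge]
    (4,7)@(9, 15): e=[-24,40,0] → .  [on edge]
  covered (1 px):
    . . . . . . . . . .
    . . . . . . . . . .
    . . . . . X . . . .
    . . . . . . . . . .
    . . . . . . . . . .
    . . . . . . . . . .
    . . . . . . . . . .
    . . . . . . . . . .
T3:
  2·area = 84  (B↔C swapped to make it positive)
  edge (12, 8)→(18, 15): d=(6,7) right/bottom  bias=-1
  edge (18, 15)→(0, 8): d=(-18,-7) top-left  bias=+0
  edge (0, 8)→(12, 8): d=(12,0) top-left  bias=+0
    (1,4)@(3, 9): e=[69,3,12] → X
    (2,4)@(5, 9): e=[55,17,12] → X
    (3,4)@(7, 9): e=[41,31,12] → X
    (4,4)@(9, 9): e=[27,45,12] → X
    (5,4)@(11, 9): e=[13,59,12] → X
    (6,4)@(13, 9): e=[-1,73,12] → .
    (1,5)@(3, 11): e=[81,-33,36] → .
    (2,5)@(5, 11): e=[67,-19,36] → .
    (3,5)@(7, 11): e=[53,-5,36] → .
    (4,5)@(9, 11): e=[39,9,36] → X
    (6,5)@(13, 11): e=[11,37,36] → X
    (7,5)@(15, 11): e=[-3,51,36] → .
  covered (10 px):
    . . . . . . . . . .
    . . . . . . . . . .
    . . . . . . . . . .
    . . . . . . . . . .
    . X X X X X . . . .
    . . . . X X X . . .
    . . . . . . X X . .
    . . . . . . . . . .
T4:
  2·area = 96
  edge (0, 4)→(6, 2): d=(6,-2) top-left  bias=+0
  edge (6, 2)→(12, 16): d=(6,14) right/bottom  bias=-1
  edge (12, 16)→(0, 4): d=(-12,-12) top-left  bias=+0
    (4,0)@(9, 1): e=[0,-48,144] → .  [on edge]
    (1,1)@(3, 3): e=[0,48,48] → X  [on edge]
    (2,1)@(5, 3): e=[4,20,72] → X
    (3,1)@(7, 3): e=[8,-8,96] → .
    (0,2)@(1, 5): e=[8,88,0] → X  [on edge]
    (3,2)@(7, 5): e=[20,4,72] → X
    (4,2)@(9, 5): e=[24,-24,96] → .
    (0,3)@(1, 7): e=[20,100,-24] → .
    (1,3)@(3, 7): e=[24,72,0] → X  [on edge]
    (4,3)@(9, 7): e=[36,-12,72] → .
    (1,4)@(3, 9): e=[36,84,-24] → .
    (2,4)@(5, 9): e=[40,56,0] → X  [on edge]
    (4,4)@(9, 9): e=[48,0,48] → .  [on edge]
    (3,5)@(7, 11): e=[56,40,0] → X  [on edge]
    (4,6)@(9, 13): e=[72,24,0] → X  [on edge]
    (5,7)@(11, 15): e=[88,8,0] → X  [on edge]
  covered (15 px):
    . . . . . . . . . .
    . X X . . . . . . .
    X X X X . . . . . .
    . X X X . . . . . .
    . . X X . . . . . .
    . . . X X . . . . .
    . . . . X . . . . .
    . . . . . X . . . .

Answer: 34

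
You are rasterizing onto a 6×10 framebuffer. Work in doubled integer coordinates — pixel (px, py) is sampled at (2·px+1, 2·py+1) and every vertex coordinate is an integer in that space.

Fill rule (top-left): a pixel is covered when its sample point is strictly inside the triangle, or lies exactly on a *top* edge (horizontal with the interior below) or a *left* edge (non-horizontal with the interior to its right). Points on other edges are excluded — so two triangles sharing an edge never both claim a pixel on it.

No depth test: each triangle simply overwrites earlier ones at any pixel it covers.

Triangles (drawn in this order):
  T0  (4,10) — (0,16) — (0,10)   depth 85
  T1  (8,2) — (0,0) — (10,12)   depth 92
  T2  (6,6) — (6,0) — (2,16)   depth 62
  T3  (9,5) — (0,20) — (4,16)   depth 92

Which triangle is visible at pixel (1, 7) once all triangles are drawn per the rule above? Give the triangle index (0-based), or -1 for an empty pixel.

T0:
  2·area = 24
  edge (4, 10)→(0, 16): d=(-4,6) right/bottom  bias=-1
  edge (0, 16)→(0, 10): d=(0,-6) top-left  bias=+0
  edge (0, 10)→(4, 10): d=(4,0) top-left  bias=+0
    (0,5)@(1, 11): e=[14,6,4] → X
    (1,5)@(3, 11): e=[2,18,4] → X
    (2,5)@(5, 11): e=[-10,30,4] → .
    (0,6)@(1, 13): e=[6,6,12] → X
    (1,6)@(3, 13): e=[-6,18,12] → .
    (0,7)@(1, 15): e=[-2,6,20] → .
  covered (3 px):
    . . . . . .
    . . . . . .
    . . . . . .
    . . . . . .
    . . . . . .
    X X . . . .
    X . . . . .
    . . . . . .
    . . . . . .
    . . . . . .
T1:
  2·area = 76  (B↔C swapped to make it positive)
  edge (8, 2)→(10, 12): d=(2,10) right/bottom  bias=-1
  edge (10, 12)→(0, 0): d=(-10,-12) top-left  bias=+0
  edge (0, 0)→(8, 2): d=(8,2) right/bottom  bias=-1
    (0,0)@(1, 1): e=[68,2,6] → X
    (1,0)@(3, 1): e=[48,26,2] → X
    (2,0)@(5, 1): e=[28,50,-2] → .
    (0,1)@(1, 3): e=[72,-18,22] → .
    (1,1)@(3, 3): e=[52,6,18] → X
    (2,1)@(5, 3): e=[32,30,14] → X
    (3,1)@(7, 3): e=[12,54,10] → X
    (4,1)@(9, 3): e=[-8,78,6] → .
    (1,2)@(3, 5): e=[56,-14,34] → .
    (2,2)@(5, 5): e=[36,10,30] → X
    (4,2)@(9, 5): e=[-4,58,22] → .
    (2,3)@(5, 7): e=[40,-10,46] → .
    (4,3)@(9, 7): e=[0,38,38] → .  [on edge]
    (5,8)@(11, 17): e=[0,-38,114] → .  [on edge]
  covered (9 px):
    X X . . . .
    . X X X . .
    . . X X . .
    . . . X . .
    . . . . X .
    . . . . . .
    . . . . . .
    . . . . . .
    . . . . . .
    . . . . . .
T2:
  2·area = 24  (B↔C swapped to make it positive)
  edge (6, 6)→(2, 16): d=(-4,10) right/bottom  bias=-1
  edge (2, 16)→(6, 0): d=(4,-16) top-left  bias=+0
  edge (6, 0)→(6, 6): d=(0,6) right/bottom  bias=-1
    (2,2)@(5, 5): e=[14,4,6] → X
    (3,2)@(7, 5): e=[-6,36,-6] → .
    (2,3)@(5, 7): e=[6,12,6] → X
    (3,3)@(7, 7): e=[-14,44,-6] → .
    (2,4)@(5, 9): e=[-2,20,6] → .
    (1,6)@(3, 13): e=[2,4,18] → X
    (2,6)@(5, 13): e=[-18,36,6] → .
    (1,7)@(3, 15): e=[-6,12,18] → .
  covered (3 px):
    . . . . . .
    . . . . . .
    . . X . . .
    . . X . . .
    . . . . . .
    . . . . . .
    . X . . . .
    . . . . . .
    . . . . . .
    . . . . . .
T3:
  2·area = 24  (B↔C swapped to make it positive)
  edge (9, 5)→(4, 16): d=(-5,11) right/bottom  bias=-1
  edge (4, 16)→(0, 20): d=(-4,4) right/bottom  bias=-1
  edge (0, 20)→(9, 5): d=(9,-15) top-left  bias=+0
    (4,2)@(9, 5): e=[0,24,0] → .  [on edge]
    (3,4)@(7, 9): e=[2,16,6] → X
    (4,4)@(9, 9): e=[-20,8,36] → .
    (5,4)@(11, 9): e=[-42,0,66] → .  [on edge]
    (3,5)@(7, 11): e=[-8,8,24] → .
    (4,5)@(9, 11): e=[-30,0,54] → .  [on edge]
    (2,6)@(5, 13): e=[4,8,12] → X
    (3,6)@(7, 13): e=[-18,0,42] → .  [on edge]
    (1,7)@(3, 15): e=[16,8,0] → X  [on edge]
    (2,7)@(5, 15): e=[-6,0,30] → .  [on edge]
    (1,8)@(3, 17): e=[6,0,18] → .  [on edge]
    (0,9)@(1, 19): e=[18,0,6] → .  [on edge]
  covered (3 px):
    . . . . . .
    . . . . . .
    . . . . . .
    . . . . . .
    . . . X . .
    . . . . . .
    . . X . . .
    . X . . . .
    . . . . . .
    . . . . . .

Z-buffer (winner per pixel, '.' = empty):
  1 1 . . . .
  . 1 1 1 . .
  . . 2 1 . .
  . . 2 1 . .
  . . . 3 1 .
  0 0 . . . .
  0 2 3 . . .
  . 3 . . . .
  . . . . . .
  . . . . . .

Final: 3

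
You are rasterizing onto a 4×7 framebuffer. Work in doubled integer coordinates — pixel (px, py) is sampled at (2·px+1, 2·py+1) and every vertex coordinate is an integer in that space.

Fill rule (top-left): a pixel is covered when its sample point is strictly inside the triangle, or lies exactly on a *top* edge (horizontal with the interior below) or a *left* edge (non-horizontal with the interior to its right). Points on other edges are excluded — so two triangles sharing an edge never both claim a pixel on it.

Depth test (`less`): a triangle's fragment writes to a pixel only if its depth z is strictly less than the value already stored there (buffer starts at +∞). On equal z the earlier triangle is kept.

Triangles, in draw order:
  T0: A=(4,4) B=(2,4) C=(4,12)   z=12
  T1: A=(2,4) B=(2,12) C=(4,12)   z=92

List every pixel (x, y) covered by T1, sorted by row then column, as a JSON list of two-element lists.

T0:
  2·area = 16  (B↔C swapped to make it positive)
  edge (4, 4)→(4, 12): d=(0,8) right/bottom  bias=-1
  edge (4, 12)→(2, 4): d=(-2,-8) top-left  bias=+0
  edge (2, 4)→(4, 4): d=(2,0) top-left  bias=+0
    (1,2)@(3, 5): e=[8,6,2] → X
    (2,2)@(5, 5): e=[-8,22,2] → .
    (1,3)@(3, 7): e=[8,2,6] → X
    (2,3)@(5, 7): e=[-8,18,6] → .
    (1,4)@(3, 9): e=[8,-2,10] → .
  covered (2 px):
    . . . .
    . . . .
    . X . .
    . X . .
    . . . .
    . . . .
    . . . .
T1:
  2·area = 16  (B↔C swapped to make it positive)
  edge (2, 4)→(4, 12): d=(2,8) right/bottom  bias=-1
  edge (4, 12)→(2, 12): d=(-2,0) right/bottom  bias=-1
  edge (2, 12)→(2, 4): d=(0,-8) top-left  bias=+0
    (1,4)@(3, 9): e=[2,6,8] → X
    (2,4)@(5, 9): e=[-14,6,24] → .
    (1,5)@(3, 11): e=[6,2,8] → X
    (2,5)@(5, 11): e=[-10,2,24] → .
    (1,6)@(3, 13): e=[10,-2,8] → .
  covered (2 px):
    . . . .
    . . . .
    . . . .
    . . . .
    . X . .
    . X . .
    . . . .

Final: [[1,4],[1,5]]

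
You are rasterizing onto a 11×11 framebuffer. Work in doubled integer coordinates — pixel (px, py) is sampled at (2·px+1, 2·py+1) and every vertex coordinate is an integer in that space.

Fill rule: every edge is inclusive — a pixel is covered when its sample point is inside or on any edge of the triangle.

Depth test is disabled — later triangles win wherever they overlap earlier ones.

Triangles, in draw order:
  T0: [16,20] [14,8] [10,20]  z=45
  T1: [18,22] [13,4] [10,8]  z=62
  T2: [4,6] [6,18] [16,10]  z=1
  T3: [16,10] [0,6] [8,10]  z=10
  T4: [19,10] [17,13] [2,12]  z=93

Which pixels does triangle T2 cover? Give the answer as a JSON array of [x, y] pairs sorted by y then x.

T0:
  2·area = 72  (B↔C swapped to make it positive)
  edge (16, 20)→(10, 20): d=(-6,0) inclusive
  edge (10, 20)→(14, 8): d=(4,-12) inclusive
  edge (14, 8)→(16, 20): d=(2,12) inclusive
    (7,2)@(15, 5): e=[90,0,-18] → ·  [on edge]
    (6,5)@(13, 11): e=[54,0,18] → #  [on edge]
    (7,5)@(15, 11): e=[54,24,-6] → ·
    (6,6)@(13, 13): e=[42,8,22] → #
    (7,6)@(15, 13): e=[42,32,-2] → ·
    (6,7)@(13, 15): e=[30,16,26] → #
    (7,7)@(15, 15): e=[30,40,2] → #
    (8,7)@(17, 15): e=[30,64,-22] → ·
    (5,8)@(11, 17): e=[18,0,54] → #  [on edge]
    (8,8)@(17, 17): e=[18,72,-18] → ·
    (5,9)@(11, 19): e=[6,8,58] → #
    (8,9)@(17, 19): e=[6,80,-14] → ·
  covered (10 px):
    · · · · · · · · · · ·
    · · · · · · · · · · ·
    · · · · · · · · · · ·
    · · · · · · · · · · ·
    · · · · · · · · · · ·
    · · · · · · # · · · ·
    · · · · · · # · · · ·
    · · · · · · # # · · ·
    · · · · · # # # · · ·
    · · · · · # # # · · ·
    · · · · · · · · · · ·
T1:
  2·area = 74  (B↔C swapped to make it positive)
  edge (18, 22)→(10, 8): d=(-8,-14) inclusive
  edge (10, 8)→(13, 4): d=(3,-4) inclusive
  edge (13, 4)→(18, 22): d=(5,18) inclusive
    (6,2)@(13, 5): e=[66,3,5] → #
    (7,2)@(15, 5): e=[94,11,-31] → ·
    (5,3)@(11, 7): e=[22,1,51] → #
    (7,3)@(15, 7): e=[78,17,-21] → ·
    (5,4)@(11, 9): e=[6,7,61] → #
    (7,4)@(15, 9): e=[62,23,-11] → ·
    (5,5)@(11, 11): e=[-10,13,71] → ·
    (6,5)@(13, 11): e=[18,21,35] → #
    (7,5)@(15, 11): e=[46,29,-1] → ·
    (6,6)@(13, 13): e=[2,27,45] → #
    (7,6)@(15, 13): e=[30,35,9] → #
    (8,6)@(17, 13): e=[58,43,-27] → ·
  covered (10 px):
    · · · · · · · · · · ·
    · · · · · · · · · · ·
    · · · · · · # · · · ·
    · · · · · # # · · · ·
    · · · · · # # · · · ·
    · · · · · · # · · · ·
    · · · · · · # # · · ·
    · · · · · · · # · · ·
    · · · · · · · · · · ·
    · · · · · · · · # · ·
    · · · · · · · · · · ·
T2:
  2·area = 136  (B↔C swapped to make it positive)
  edge (4, 6)→(16, 10): d=(12,4) inclusive
  edge (16, 10)→(6, 18): d=(-10,8) inclusive
  edge (6, 18)→(4, 6): d=(-2,-12) inclusive
    (0,2)@(1, 5): e=[0,170,-34] → ·  [on edge]
    (2,3)@(5, 7): e=[8,118,10] → #
    (3,3)@(7, 7): e=[0,102,34] → #  [on edge]
    (4,3)@(9, 7): e=[-8,86,58] → ·
    (2,4)@(5, 9): e=[32,98,6] → #
    (4,4)@(9, 9): e=[16,66,54] → #
    (5,4)@(11, 9): e=[8,50,78] → #
    (6,4)@(13, 9): e=[0,34,102] → #  [on edge]
    (7,4)@(15, 9): e=[-8,18,126] → ·
    (2,5)@(5, 11): e=[56,78,2] → #
    (7,5)@(15, 11): e=[16,-2,122] → ·
    (9,5)@(19, 11): e=[0,-34,170] → ·  [on edge]
  covered (18 px):
    · · · · · · · · · · ·
    · · · · · · · · · · ·
    · · · · · · · · · · ·
    · · # # · · · · · · ·
    · · # # # # # · · · ·
    · · # # # # # · · · ·
    · · · # # # · · · · ·
    · · · # # · · · · · ·
    · · · # · · · · · · ·
    · · · · · · · · · · ·
    · · · · · · · · · · ·
T3:
  2·area = 32  (B↔C swapped to make it positive)
  edge (16, 10)→(8, 10): d=(-8,0) inclusive
  edge (8, 10)→(0, 6): d=(-8,-4) inclusive
  edge (0, 6)→(16, 10): d=(16,4) inclusive
    (1,3)@(3, 7): e=[24,4,4] → #
    (2,3)@(5, 7): e=[24,12,-4] → ·
    (1,4)@(3, 9): e=[8,-12,36] → ·
    (3,4)@(7, 9): e=[8,4,20] → #
    (4,4)@(9, 9): e=[8,12,12] → #
    (5,4)@(11, 9): e=[8,20,4] → #
    (6,4)@(13, 9): e=[8,28,-4] → ·
    (3,5)@(7, 11): e=[-8,-12,52] → ·
    (4,5)@(9, 11): e=[-8,-4,44] → ·
    (5,5)@(11, 11): e=[-8,4,36] → ·
  covered (4 px):
    · · · · · · · · · · ·
    · · · · · · · · · · ·
    · · · · · · · · · · ·
    · # · · · · · · · · ·
    · · · # # # · · · · ·
    · · · · · · · · · · ·
    · · · · · · · · · · ·
    · · · · · · · · · · ·
    · · · · · · · · · · ·
    · · · · · · · · · · ·
    · · · · · · · · · · ·
T4:
  2·area = 47
  edge (19, 10)→(17, 13): d=(-2,3) inclusive
  edge (17, 13)→(2, 12): d=(-15,-1) inclusive
  edge (2, 12)→(19, 10): d=(17,-2) inclusive
    (10,3)@(21, 7): e=[0,94,-47] → ·  [on edge]
    (5,5)@(11, 11): e=[22,24,1] → #
    (6,5)@(13, 11): e=[16,26,5] → #
    (7,5)@(15, 11): e=[10,28,9] → #
    (8,5)@(17, 11): e=[4,30,13] → #
    (9,5)@(19, 11): e=[-2,32,17] → ·
    (5,6)@(11, 13): e=[18,-6,35] → ·
    (6,6)@(13, 13): e=[12,-4,39] → ·
    (7,6)@(15, 13): e=[6,-2,43] → ·
    (8,6)@(17, 13): e=[0,0,47] → #  [on edge]
    (9,6)@(19, 13): e=[-6,2,51] → ·
    (8,7)@(17, 15): e=[-4,-30,81] → ·
    (6,9)@(13, 19): e=[0,-94,141] → ·  [on edge]
  covered (5 px):
    · · · · · · · · · · ·
    · · · · · · · · · · ·
    · · · · · · · · · · ·
    · · · · · · · · · · ·
    · · · · · · · · · · ·
    · · · · · # # # # · ·
    · · · · · · · · # · ·
    · · · · · · · · · · ·
    · · · · · · · · · · ·
    · · · · · · · · · · ·
    · · · · · · · · · · ·

Final: [[2,3],[3,3],[2,4],[3,4],[4,4],[5,4],[6,4],[2,5],[3,5],[4,5],[5,5],[6,5],[3,6],[4,6],[5,6],[3,7],[4,7],[3,8]]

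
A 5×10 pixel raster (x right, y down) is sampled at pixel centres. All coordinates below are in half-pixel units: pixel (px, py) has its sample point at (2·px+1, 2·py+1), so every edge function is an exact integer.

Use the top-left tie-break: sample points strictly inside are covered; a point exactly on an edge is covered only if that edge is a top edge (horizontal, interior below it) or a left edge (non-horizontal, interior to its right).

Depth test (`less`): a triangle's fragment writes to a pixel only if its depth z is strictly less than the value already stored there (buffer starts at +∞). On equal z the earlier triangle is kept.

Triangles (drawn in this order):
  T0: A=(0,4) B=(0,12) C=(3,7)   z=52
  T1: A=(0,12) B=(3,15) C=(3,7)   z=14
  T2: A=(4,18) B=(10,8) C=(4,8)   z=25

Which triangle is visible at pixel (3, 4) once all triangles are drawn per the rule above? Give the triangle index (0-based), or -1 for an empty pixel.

T0:
  2·area = 24  (B↔C swapped to make it positive)
  edge (0, 4)→(3, 7): d=(3,3) right/bottom  bias=-1
  edge (3, 7)→(0, 12): d=(-3,5) right/bottom  bias=-1
  edge (0, 12)→(0, 4): d=(0,-8) top-left  bias=+0
    (0,2)@(1, 5): e=[0,16,8] → .  [on edge]
    (0,3)@(1, 7): e=[6,10,8] → X
    (1,3)@(3, 7): e=[0,0,24] → .  [on edge]
    (0,4)@(1, 9): e=[12,4,8] → X
    (1,4)@(3, 9): e=[6,-6,24] → .
    (2,4)@(5, 9): e=[0,-16,40] → .  [on edge]
    (0,5)@(1, 11): e=[18,-2,8] → .
    (3,5)@(7, 11): e=[0,-32,56] → .  [on edge]
    (4,6)@(9, 13): e=[0,-48,72] → .  [on edge]
  covered (2 px):
    . . . . .
    . . . . .
    . . . . .
    X . . . .
    X . . . .
    . . . . .
    . . . . .
    . . . . .
    . . . . .
    . . . . .
T1:
  2·area = 24  (B↔C swapped to make it positive)
  edge (0, 12)→(3, 7): d=(3,-5) top-left  bias=+0
  edge (3, 7)→(3, 15): d=(0,8) right/bottom  bias=-1
  edge (3, 15)→(0, 12): d=(-3,-3) top-left  bias=+0
    (1,0)@(3, 1): e=[-18,0,42] → .  [on edge]
    (1,1)@(3, 3): e=[-12,0,36] → .  [on edge]
    (1,2)@(3, 5): e=[-6,0,30] → .  [on edge]
    (1,3)@(3, 7): e=[0,0,24] → .  [on edge]
    (1,4)@(3, 9): e=[6,0,18] → .  [on edge]
    (0,5)@(1, 11): e=[2,16,6] → X
    (1,5)@(3, 11): e=[12,0,12] → .  [on edge]
    (0,6)@(1, 13): e=[8,16,0] → X  [on edge]
    (1,6)@(3, 13): e=[18,0,6] → .  [on edge]
    (0,7)@(1, 15): e=[14,16,-6] → .
    (1,7)@(3, 15): e=[24,0,0] → .  [on edge]
    (1,8)@(3, 17): e=[30,0,-6] → .  [on edge]
    (2,8)@(5, 17): e=[40,-16,0] → .  [on edge]
    (1,9)@(3, 19): e=[36,0,-12] → .  [on edge]
    (3,9)@(7, 19): e=[56,-32,0] → .  [on edge]
  covered (2 px):
    . . . . .
    . . . . .
    . . . . .
    . . . . .
    . . . . .
    X . . . .
    X . . . .
    . . . . .
    . . . . .
    . . . . .
T2:
  2·area = 60  (B↔C swapped to make it positive)
  edge (4, 18)→(4, 8): d=(0,-10) top-left  bias=+0
  edge (4, 8)→(10, 8): d=(6,0) top-left  bias=+0
  edge (10, 8)→(4, 18): d=(-6,10) right/bottom  bias=-1
    (2,4)@(5, 9): e=[10,6,44] → X
    (3,4)@(7, 9): e=[30,6,24] → X
    (4,4)@(9, 9): e=[50,6,4] → X
    (2,5)@(5, 11): e=[10,18,32] → X
    (4,5)@(9, 11): e=[50,18,-8] → .
    (2,6)@(5, 13): e=[10,30,20] → X
    (3,6)@(7, 13): e=[30,30,0] → .  [on edge]
    (2,7)@(5, 15): e=[10,42,8] → X
    (3,7)@(7, 15): e=[30,42,-12] → .
    (2,8)@(5, 17): e=[10,54,-4] → .
  covered (7 px):
    . . . . .
    . . . . .
    . . . . .
    . . . . .
    . . X X X
    . . X X .
    . . X . .
    . . X . .
    . . . . .
    . . . . .

Z-buffer (winner per pixel, '.' = empty):
  . . . . .
  . . . . .
  . . . . .
  0 . . . .
  0 . 2 2 2
  1 . 2 2 .
  1 . 2 . .
  . . 2 . .
  . . . . .
  . . . . .

Final: 2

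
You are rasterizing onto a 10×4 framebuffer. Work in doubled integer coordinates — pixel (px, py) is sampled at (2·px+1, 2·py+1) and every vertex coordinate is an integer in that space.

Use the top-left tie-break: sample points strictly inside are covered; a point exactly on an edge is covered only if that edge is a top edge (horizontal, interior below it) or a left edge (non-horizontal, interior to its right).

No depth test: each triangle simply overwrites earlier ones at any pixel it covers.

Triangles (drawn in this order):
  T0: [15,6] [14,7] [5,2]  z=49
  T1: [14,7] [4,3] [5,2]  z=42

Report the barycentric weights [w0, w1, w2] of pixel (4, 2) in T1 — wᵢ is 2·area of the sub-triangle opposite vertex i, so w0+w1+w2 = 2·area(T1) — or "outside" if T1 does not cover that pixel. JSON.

T0:
  2·area = 14
  edge (15, 6)→(14, 7): d=(-1,1) right/bottom  bias=-1
  edge (14, 7)→(5, 2): d=(-9,-5) top-left  bias=+0
  edge (5, 2)→(15, 6): d=(10,4) right/bottom  bias=-1
    (3,1)@(7, 3): e=[11,1,2] → X
    (4,1)@(9, 3): e=[9,11,-6] → .
    (3,2)@(7, 5): e=[9,-17,22] → .
    (5,2)@(11, 5): e=[5,3,6] → X
    (6,2)@(13, 5): e=[3,13,-2] → .
    (5,3)@(11, 7): e=[3,-15,26] → .
  covered (2 px):
    . . . . . . . . . .
    . . . X . . . . . .
    . . . . . X . . . .
    . . . . . . . . . .
T1:
  2·area = 14
  edge (14, 7)→(4, 3): d=(-10,-4) top-left  bias=+0
  edge (4, 3)→(5, 2): d=(1,-1) top-left  bias=+0
  edge (5, 2)→(14, 7): d=(9,5) right/bottom  bias=-1
    (2,1)@(5, 3): e=[4,1,9] → X
    (3,1)@(7, 3): e=[12,3,-1] → .
    (2,2)@(5, 5): e=[-16,3,27] → .
    (4,2)@(9, 5): e=[0,7,7] → X  [on edge]
    (5,2)@(11, 5): e=[8,9,-3] → .
    (4,3)@(9, 7): e=[-20,9,25] → .
  covered (2 px):
    . . . . . . . . . .
    . . X . . . . . . .
    . . . . X . . . . .
    . . . . . . . . . .

Final: [7,7,0]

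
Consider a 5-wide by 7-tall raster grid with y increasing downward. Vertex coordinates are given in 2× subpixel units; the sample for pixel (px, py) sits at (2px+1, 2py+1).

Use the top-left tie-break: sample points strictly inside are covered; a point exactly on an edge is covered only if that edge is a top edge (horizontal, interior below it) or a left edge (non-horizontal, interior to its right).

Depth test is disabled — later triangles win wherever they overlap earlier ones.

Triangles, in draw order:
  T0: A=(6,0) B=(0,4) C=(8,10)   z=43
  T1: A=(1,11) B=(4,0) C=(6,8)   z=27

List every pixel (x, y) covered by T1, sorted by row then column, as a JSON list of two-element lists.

T0:
  2·area = 68  (B↔C swapped to make it positive)
  edge (6, 0)→(8, 10): d=(2,10) right/bottom  bias=-1
  edge (8, 10)→(0, 4): d=(-8,-6) top-left  bias=+0
  edge (0, 4)→(6, 0): d=(6,-4) top-left  bias=+0
    (2,0)@(5, 1): e=[12,54,2] → █
    (3,0)@(7, 1): e=[-8,66,10] → ·
    (1,1)@(3, 3): e=[36,26,6] → █
    (3,1)@(7, 3): e=[-4,50,22] → ·
    (1,2)@(3, 5): e=[40,10,18] → █
    (3,2)@(7, 5): e=[0,34,34] → ·  [on edge]
    (1,3)@(3, 7): e=[44,-6,30] → ·
    (2,3)@(5, 7): e=[24,6,38] → █
    (3,3)@(7, 7): e=[4,18,46] → █
    (4,3)@(9, 7): e=[-16,30,54] → ·
    (2,4)@(5, 9): e=[28,-10,50] → ·
    (3,4)@(7, 9): e=[8,2,58] → █
  covered (8 px):
    · · █ · ·
    · █ █ · ·
    · █ █ · ·
    · · █ █ ·
    · · · █ ·
    · · · · ·
    · · · · ·
T1:
  2·area = 46
  edge (1, 11)→(4, 0): d=(3,-11) top-left  bias=+0
  edge (4, 0)→(6, 8): d=(2,8) right/bottom  bias=-1
  edge (6, 8)→(1, 11): d=(-5,3) right/bottom  bias=-1
    (1,2)@(3, 5): e=[4,18,24] → █
    (2,2)@(5, 5): e=[26,2,18] → █
    (3,2)@(7, 5): e=[48,-14,12] → ·
    (1,3)@(3, 7): e=[10,22,14] → █
    (3,3)@(7, 7): e=[54,-10,2] → ·
    (1,4)@(3, 9): e=[16,26,4] → █
    (2,4)@(5, 9): e=[38,10,-2] → ·
    (0,5)@(1, 11): e=[0,46,0] → ·  [on edge]
    (1,5)@(3, 11): e=[22,30,-6] → ·
  covered (5 px):
    · · · · ·
    · · · · ·
    · █ █ · ·
    · █ █ · ·
    · █ · · ·
    · · · · ·
    · · · · ·

Final: [[1,2],[2,2],[1,3],[2,3],[1,4]]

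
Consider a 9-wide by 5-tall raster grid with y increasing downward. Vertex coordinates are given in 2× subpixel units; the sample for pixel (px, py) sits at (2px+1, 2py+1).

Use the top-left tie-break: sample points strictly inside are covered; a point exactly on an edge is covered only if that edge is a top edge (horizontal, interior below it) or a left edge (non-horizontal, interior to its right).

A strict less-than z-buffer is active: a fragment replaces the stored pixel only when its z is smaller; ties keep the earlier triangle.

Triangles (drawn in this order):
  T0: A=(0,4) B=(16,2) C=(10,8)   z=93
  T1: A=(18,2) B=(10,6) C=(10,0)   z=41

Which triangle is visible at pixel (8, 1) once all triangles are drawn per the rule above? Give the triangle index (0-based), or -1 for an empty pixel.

T0:
  2·area = 84
  edge (0, 4)→(16, 2): d=(16,-2) top-left  bias=+0
  edge (16, 2)→(10, 8): d=(-6,6) right/bottom  bias=-1
  edge (10, 8)→(0, 4): d=(-10,-4) top-left  bias=+0
    (8,0)@(17, 1): e=[-14,0,98] → ·  [on edge]
    (4,1)@(9, 3): e=[2,36,46] → #
    (5,1)@(11, 3): e=[6,24,54] → #
    (6,1)@(13, 3): e=[10,12,62] → #
    (7,1)@(15, 3): e=[14,0,70] → ·  [on edge]
    (1,2)@(3, 5): e=[22,60,2] → #
    (2,2)@(5, 5): e=[26,48,10] → #
    (3,2)@(7, 5): e=[30,36,18] → #
    (6,2)@(13, 5): e=[42,0,42] → ·  [on edge]
    (1,3)@(3, 7): e=[54,48,-18] → ·
    (2,3)@(5, 7): e=[58,36,-10] → ·
    (3,3)@(7, 7): e=[62,24,-2] → ·
    (5,3)@(11, 7): e=[70,0,14] → ·  [on edge]
    (4,4)@(9, 9): e=[98,0,-14] → ·  [on edge]
  covered (9 px):
    · · · · · · · · ·
    · · · · # # # · ·
    · # # # # # · · ·
    · · · · # · · · ·
    · · · · · · · · ·
T1:
  2·area = 48
  edge (18, 2)→(10, 6): d=(-8,4) right/bottom  bias=-1
  edge (10, 6)→(10, 0): d=(0,-6) top-left  bias=+0
  edge (10, 0)→(18, 2): d=(8,2) right/bottom  bias=-1
    (5,0)@(11, 1): e=[36,6,6] → #
    (6,0)@(13, 1): e=[28,18,2] → #
    (7,0)@(15, 1): e=[20,30,-2] → ·
    (5,1)@(11, 3): e=[20,6,22] → #
    (7,1)@(15, 3): e=[4,30,14] → #
    (8,1)@(17, 3): e=[-4,42,10] → ·
    (5,2)@(11, 5): e=[4,6,38] → #
    (6,2)@(13, 5): e=[-4,18,34] → ·
    (7,2)@(15, 5): e=[-12,30,30] → ·
    (5,3)@(11, 7): e=[-12,6,54] → ·
  covered (6 px):
    · · · · · # # · ·
    · · · · · # # # ·
    · · · · · # · · ·
    · · · · · · · · ·
    · · · · · · · · ·

Z-buffer (winner per pixel, '.' = empty):
  . . . . . 1 1 . .
  . . . . 0 1 1 1 .
  . 0 0 0 0 1 . . .
  . . . . 0 . . . .
  . . . . . . . . .

Answer: -1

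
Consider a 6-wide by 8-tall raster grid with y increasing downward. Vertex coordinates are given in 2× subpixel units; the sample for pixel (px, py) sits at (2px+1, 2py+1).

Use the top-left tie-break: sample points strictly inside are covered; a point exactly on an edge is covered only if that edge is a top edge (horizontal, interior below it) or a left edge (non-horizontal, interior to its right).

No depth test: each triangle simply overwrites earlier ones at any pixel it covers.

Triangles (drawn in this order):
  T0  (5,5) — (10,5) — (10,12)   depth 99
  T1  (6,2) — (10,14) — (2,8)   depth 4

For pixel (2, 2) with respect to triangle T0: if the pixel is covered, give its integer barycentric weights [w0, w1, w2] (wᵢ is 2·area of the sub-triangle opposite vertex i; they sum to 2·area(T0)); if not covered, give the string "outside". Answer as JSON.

T0:
  2·area = 35
  edge (5, 5)→(10, 5): d=(5,0) top-left  bias=+0
  edge (10, 5)→(10, 12): d=(0,7) right/bottom  bias=-1
  edge (10, 12)→(5, 5): d=(-5,-7) top-left  bias=+0
    (0,2)@(1, 5): e=[0,63,-28] → .  [on edge]
    (1,2)@(3, 5): e=[0,49,-14] → .  [on edge]
    (2,2)@(5, 5): e=[0,35,0] → X  [on edge]
    (3,2)@(7, 5): e=[0,21,14] → X  [on edge]
    (4,2)@(9, 5): e=[0,7,28] → X  [on edge]
    (5,2)@(11, 5): e=[0,-7,42] → .  [on edge]
    (2,3)@(5, 7): e=[10,35,-10] → .
    (3,3)@(7, 7): e=[10,21,4] → X
    (5,3)@(11, 7): e=[10,-7,32] → .
    (3,4)@(7, 9): e=[20,21,-6] → .
    (4,4)@(9, 9): e=[20,7,8] → X
    (5,4)@(11, 9): e=[20,-7,22] → .
  covered (6 px):
    . . . . . .
    . . . . . .
    . . X X X .
    . . . X X .
    . . . . X .
    . . . . . .
    . . . . . .
    . . . . . .
T1:
  2·area = 72
  edge (6, 2)→(10, 14): d=(4,12) right/bottom  bias=-1
  edge (10, 14)→(2, 8): d=(-8,-6) top-left  bias=+0
  edge (2, 8)→(6, 2): d=(4,-6) top-left  bias=+0
    (2,2)@(5, 5): e=[24,42,6] → X
    (3,2)@(7, 5): e=[0,54,18] → .  [on edge]
    (1,3)@(3, 7): e=[56,14,2] → X
    (3,3)@(7, 7): e=[8,38,26] → X
    (4,3)@(9, 7): e=[-16,50,38] → .
    (1,4)@(3, 9): e=[64,-2,10] → .
    (2,4)@(5, 9): e=[40,10,22] → X
    (4,4)@(9, 9): e=[-8,34,46] → .
    (2,5)@(5, 11): e=[48,-6,30] → .
    (3,5)@(7, 11): e=[24,6,42] → X
    (4,5)@(9, 11): e=[0,18,54] → .  [on edge]
    (3,6)@(7, 13): e=[32,-10,50] → .
  covered (8 px):
    . . . . . .
    . . . . . .
    . . X . . .
    . X X X . .
    . . X X . .
    . . . X . .
    . . . . X .
    . . . . . .

Result: [35,0,0]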